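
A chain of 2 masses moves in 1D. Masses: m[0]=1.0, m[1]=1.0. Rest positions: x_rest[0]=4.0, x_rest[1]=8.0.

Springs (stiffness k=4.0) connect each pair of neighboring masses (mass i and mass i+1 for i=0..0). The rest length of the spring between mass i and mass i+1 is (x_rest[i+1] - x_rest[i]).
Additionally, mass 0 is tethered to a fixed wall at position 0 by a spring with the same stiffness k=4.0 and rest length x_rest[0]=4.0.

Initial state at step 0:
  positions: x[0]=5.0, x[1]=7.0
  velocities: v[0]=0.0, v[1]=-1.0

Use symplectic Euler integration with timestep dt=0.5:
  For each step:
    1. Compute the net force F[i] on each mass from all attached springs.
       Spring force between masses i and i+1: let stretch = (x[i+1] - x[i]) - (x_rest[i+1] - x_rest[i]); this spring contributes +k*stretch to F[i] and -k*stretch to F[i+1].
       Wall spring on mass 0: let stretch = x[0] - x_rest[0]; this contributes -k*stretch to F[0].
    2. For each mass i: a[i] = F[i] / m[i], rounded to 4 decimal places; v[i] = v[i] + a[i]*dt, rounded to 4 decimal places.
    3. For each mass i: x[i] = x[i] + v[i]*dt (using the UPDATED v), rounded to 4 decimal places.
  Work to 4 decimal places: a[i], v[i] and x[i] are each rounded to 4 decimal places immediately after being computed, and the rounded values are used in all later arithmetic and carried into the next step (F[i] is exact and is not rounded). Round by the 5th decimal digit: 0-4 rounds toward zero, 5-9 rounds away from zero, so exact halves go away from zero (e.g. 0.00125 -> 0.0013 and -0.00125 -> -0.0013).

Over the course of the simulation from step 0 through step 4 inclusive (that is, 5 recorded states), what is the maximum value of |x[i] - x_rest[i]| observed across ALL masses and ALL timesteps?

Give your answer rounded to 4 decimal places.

Answer: 2.0000

Derivation:
Step 0: x=[5.0000 7.0000] v=[0.0000 -1.0000]
Step 1: x=[2.0000 8.5000] v=[-6.0000 3.0000]
Step 2: x=[3.5000 7.5000] v=[3.0000 -2.0000]
Step 3: x=[5.5000 6.5000] v=[4.0000 -2.0000]
Step 4: x=[3.0000 8.5000] v=[-5.0000 4.0000]
Max displacement = 2.0000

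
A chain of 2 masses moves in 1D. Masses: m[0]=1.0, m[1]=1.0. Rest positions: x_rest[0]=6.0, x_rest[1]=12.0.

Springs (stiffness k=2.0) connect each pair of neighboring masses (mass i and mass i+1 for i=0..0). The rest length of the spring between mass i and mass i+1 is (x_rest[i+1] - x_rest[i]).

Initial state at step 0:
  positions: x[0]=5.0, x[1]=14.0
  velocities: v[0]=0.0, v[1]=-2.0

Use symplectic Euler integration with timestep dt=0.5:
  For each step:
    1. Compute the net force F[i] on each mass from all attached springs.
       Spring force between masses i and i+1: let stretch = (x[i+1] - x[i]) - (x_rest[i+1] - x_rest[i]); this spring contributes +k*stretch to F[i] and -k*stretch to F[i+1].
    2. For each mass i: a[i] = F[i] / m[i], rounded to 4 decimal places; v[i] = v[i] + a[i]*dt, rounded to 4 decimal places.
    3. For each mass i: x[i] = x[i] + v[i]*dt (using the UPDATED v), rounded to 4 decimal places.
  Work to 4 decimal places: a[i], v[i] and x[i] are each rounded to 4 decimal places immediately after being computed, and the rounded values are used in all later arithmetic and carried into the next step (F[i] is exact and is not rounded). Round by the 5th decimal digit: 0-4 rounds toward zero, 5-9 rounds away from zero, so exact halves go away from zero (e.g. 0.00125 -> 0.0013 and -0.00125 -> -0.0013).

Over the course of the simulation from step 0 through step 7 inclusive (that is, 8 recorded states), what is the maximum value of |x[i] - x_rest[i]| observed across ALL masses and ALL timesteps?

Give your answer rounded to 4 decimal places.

Answer: 4.0000

Derivation:
Step 0: x=[5.0000 14.0000] v=[0.0000 -2.0000]
Step 1: x=[6.5000 11.5000] v=[3.0000 -5.0000]
Step 2: x=[7.5000 9.5000] v=[2.0000 -4.0000]
Step 3: x=[6.5000 9.5000] v=[-2.0000 0.0000]
Step 4: x=[4.0000 11.0000] v=[-5.0000 3.0000]
Step 5: x=[2.0000 12.0000] v=[-4.0000 2.0000]
Step 6: x=[2.0000 11.0000] v=[0.0000 -2.0000]
Step 7: x=[3.5000 8.5000] v=[3.0000 -5.0000]
Max displacement = 4.0000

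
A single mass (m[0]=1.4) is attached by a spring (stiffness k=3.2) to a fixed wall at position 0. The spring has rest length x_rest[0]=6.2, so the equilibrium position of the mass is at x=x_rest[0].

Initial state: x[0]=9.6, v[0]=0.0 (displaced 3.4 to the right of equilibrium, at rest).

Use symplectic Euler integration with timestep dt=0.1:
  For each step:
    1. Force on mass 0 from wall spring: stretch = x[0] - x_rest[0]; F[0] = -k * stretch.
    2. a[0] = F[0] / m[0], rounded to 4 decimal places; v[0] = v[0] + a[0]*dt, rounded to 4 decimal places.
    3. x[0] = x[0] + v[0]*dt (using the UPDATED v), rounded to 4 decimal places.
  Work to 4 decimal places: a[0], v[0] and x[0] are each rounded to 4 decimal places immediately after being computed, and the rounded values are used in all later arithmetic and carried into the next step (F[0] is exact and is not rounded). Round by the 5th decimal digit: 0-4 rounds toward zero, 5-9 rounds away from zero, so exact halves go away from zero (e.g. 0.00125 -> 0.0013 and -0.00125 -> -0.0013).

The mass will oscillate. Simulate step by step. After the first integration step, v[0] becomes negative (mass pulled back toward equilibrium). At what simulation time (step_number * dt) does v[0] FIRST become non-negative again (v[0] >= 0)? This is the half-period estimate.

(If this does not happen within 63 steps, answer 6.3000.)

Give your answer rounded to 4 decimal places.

Answer: 2.1000

Derivation:
Step 0: x=[9.6000] v=[0.0000]
Step 1: x=[9.5223] v=[-0.7771]
Step 2: x=[9.3687] v=[-1.5365]
Step 3: x=[9.1426] v=[-2.2608]
Step 4: x=[8.8493] v=[-2.9334]
Step 5: x=[8.4954] v=[-3.5390]
Step 6: x=[8.0890] v=[-4.0637]
Step 7: x=[7.6395] v=[-4.4955]
Step 8: x=[7.1571] v=[-4.8245]
Step 9: x=[6.6528] v=[-5.0433]
Step 10: x=[6.1381] v=[-5.1468]
Step 11: x=[5.6248] v=[-5.1327]
Step 12: x=[5.1247] v=[-5.0012]
Step 13: x=[4.6492] v=[-4.7554]
Step 14: x=[4.2091] v=[-4.4009]
Step 15: x=[3.8145] v=[-3.9458]
Step 16: x=[3.4745] v=[-3.4005]
Step 17: x=[3.1968] v=[-2.7775]
Step 18: x=[2.9877] v=[-2.0911]
Step 19: x=[2.8520] v=[-1.3569]
Step 20: x=[2.7928] v=[-0.5916]
Step 21: x=[2.8115] v=[0.1872]
First v>=0 after going negative at step 21, time=2.1000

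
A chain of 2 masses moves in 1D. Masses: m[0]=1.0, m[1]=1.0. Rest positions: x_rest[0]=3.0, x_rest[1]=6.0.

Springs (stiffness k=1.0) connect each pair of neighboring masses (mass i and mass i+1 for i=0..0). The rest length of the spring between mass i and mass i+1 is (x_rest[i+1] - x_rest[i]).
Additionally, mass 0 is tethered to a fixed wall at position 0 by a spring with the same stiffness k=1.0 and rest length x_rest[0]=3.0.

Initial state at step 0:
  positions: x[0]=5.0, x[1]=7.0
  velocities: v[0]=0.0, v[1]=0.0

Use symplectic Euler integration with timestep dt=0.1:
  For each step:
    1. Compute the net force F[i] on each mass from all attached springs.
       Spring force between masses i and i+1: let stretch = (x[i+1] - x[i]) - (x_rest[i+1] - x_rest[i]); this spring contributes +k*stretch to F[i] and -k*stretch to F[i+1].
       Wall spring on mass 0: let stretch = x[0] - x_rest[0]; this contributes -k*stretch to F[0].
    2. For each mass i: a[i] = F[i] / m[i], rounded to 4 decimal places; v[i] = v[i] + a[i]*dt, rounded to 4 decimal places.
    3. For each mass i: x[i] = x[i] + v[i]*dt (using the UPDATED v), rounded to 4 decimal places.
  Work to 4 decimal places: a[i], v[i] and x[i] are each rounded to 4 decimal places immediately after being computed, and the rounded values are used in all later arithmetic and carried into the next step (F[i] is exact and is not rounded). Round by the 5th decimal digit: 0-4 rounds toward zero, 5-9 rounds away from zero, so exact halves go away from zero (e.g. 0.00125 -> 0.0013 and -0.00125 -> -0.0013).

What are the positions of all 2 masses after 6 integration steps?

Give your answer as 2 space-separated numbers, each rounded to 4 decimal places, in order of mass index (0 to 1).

Step 0: x=[5.0000 7.0000] v=[0.0000 0.0000]
Step 1: x=[4.9700 7.0100] v=[-0.3000 0.1000]
Step 2: x=[4.9107 7.0296] v=[-0.5930 0.1960]
Step 3: x=[4.8235 7.0580] v=[-0.8722 0.2841]
Step 4: x=[4.7104 7.0941] v=[-1.1311 0.3607]
Step 5: x=[4.5740 7.1363] v=[-1.3638 0.4223]
Step 6: x=[4.4175 7.1829] v=[-1.5650 0.4661]

Answer: 4.4175 7.1829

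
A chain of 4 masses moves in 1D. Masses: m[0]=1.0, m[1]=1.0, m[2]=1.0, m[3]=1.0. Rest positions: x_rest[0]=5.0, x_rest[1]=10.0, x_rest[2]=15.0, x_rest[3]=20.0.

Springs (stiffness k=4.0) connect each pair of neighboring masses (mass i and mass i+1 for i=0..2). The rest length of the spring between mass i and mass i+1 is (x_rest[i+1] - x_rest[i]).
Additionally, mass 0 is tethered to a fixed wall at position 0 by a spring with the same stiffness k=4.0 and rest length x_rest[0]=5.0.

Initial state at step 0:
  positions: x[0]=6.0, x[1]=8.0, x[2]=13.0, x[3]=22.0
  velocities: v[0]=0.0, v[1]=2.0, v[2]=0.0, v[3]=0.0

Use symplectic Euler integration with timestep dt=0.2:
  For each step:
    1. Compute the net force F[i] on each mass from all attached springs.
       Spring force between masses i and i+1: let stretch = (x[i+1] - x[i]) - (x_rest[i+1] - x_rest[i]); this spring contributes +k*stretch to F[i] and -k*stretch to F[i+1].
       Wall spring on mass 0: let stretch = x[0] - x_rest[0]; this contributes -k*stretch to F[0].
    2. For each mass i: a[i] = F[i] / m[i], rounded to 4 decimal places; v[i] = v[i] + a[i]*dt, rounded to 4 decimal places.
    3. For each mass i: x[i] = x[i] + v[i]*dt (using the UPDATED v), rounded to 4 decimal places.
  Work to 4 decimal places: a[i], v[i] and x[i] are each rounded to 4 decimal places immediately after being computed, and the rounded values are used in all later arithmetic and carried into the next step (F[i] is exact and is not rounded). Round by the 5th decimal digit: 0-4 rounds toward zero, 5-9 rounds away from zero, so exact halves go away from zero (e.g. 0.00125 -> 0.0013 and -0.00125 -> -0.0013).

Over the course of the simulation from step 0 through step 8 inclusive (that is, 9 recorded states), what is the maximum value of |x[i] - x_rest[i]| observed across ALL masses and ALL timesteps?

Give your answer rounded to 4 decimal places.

Answer: 2.5258

Derivation:
Step 0: x=[6.0000 8.0000 13.0000 22.0000] v=[0.0000 2.0000 0.0000 0.0000]
Step 1: x=[5.3600 8.8800 13.6400 21.3600] v=[-3.2000 4.4000 3.2000 -3.2000]
Step 2: x=[4.4256 9.9584 14.7536 20.2848] v=[-4.6720 5.3920 5.5680 -5.3760]
Step 3: x=[3.6684 10.9188 15.9850 19.1246] v=[-3.7862 4.8019 6.1568 -5.8010]
Step 4: x=[3.4843 11.5297 16.9081 18.2621] v=[-0.9206 3.0545 4.6155 -4.3127]
Step 5: x=[4.0300 11.7139 17.1873 17.9829] v=[2.7283 0.9209 1.3960 -1.3959]
Step 6: x=[5.1603 11.5444 16.7181 18.3764] v=[5.6514 -0.8475 -2.3462 1.9676]
Step 7: x=[6.4864 11.1812 15.6864 19.3046] v=[6.6304 -1.8158 -5.1585 4.6410]
Step 8: x=[7.5258 10.7877 14.5128 20.4539] v=[5.1971 -1.9675 -5.8681 5.7464]
Max displacement = 2.5258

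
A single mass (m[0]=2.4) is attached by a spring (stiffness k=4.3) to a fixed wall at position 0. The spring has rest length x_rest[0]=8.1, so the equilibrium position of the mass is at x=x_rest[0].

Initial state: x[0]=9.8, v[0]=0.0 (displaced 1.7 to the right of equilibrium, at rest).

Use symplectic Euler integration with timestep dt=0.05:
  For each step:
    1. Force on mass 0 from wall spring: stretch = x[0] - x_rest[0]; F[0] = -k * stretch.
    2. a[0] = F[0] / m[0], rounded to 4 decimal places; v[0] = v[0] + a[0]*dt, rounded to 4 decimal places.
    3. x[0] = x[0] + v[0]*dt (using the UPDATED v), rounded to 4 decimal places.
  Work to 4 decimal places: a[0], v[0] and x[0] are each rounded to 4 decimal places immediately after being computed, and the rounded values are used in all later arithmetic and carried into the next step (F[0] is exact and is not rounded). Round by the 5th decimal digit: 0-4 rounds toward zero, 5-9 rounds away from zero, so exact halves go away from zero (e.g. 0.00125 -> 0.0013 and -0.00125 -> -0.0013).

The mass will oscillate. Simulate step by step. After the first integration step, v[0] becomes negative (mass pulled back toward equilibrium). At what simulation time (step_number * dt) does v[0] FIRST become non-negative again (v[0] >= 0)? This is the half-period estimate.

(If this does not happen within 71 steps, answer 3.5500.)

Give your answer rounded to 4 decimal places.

Step 0: x=[9.8000] v=[0.0000]
Step 1: x=[9.7924] v=[-0.1523]
Step 2: x=[9.7772] v=[-0.3039]
Step 3: x=[9.7545] v=[-0.4542]
Step 4: x=[9.7244] v=[-0.6024]
Step 5: x=[9.6870] v=[-0.7479]
Step 6: x=[9.6425] v=[-0.8901]
Step 7: x=[9.5911] v=[-1.0283]
Step 8: x=[9.5330] v=[-1.1619]
Step 9: x=[9.4685] v=[-1.2903]
Step 10: x=[9.3979] v=[-1.4129]
Step 11: x=[9.3214] v=[-1.5292]
Step 12: x=[9.2395] v=[-1.6386]
Step 13: x=[9.1525] v=[-1.7407]
Step 14: x=[9.0608] v=[-1.8350]
Step 15: x=[8.9647] v=[-1.9211]
Step 16: x=[8.8648] v=[-1.9986]
Step 17: x=[8.7614] v=[-2.0671]
Step 18: x=[8.6551] v=[-2.1264]
Step 19: x=[8.5463] v=[-2.1761]
Step 20: x=[8.4355] v=[-2.2161]
Step 21: x=[8.3232] v=[-2.2462]
Step 22: x=[8.2099] v=[-2.2662]
Step 23: x=[8.0961] v=[-2.2760]
Step 24: x=[7.9823] v=[-2.2757]
Step 25: x=[7.8690] v=[-2.2652]
Step 26: x=[7.7568] v=[-2.2445]
Step 27: x=[7.6461] v=[-2.2138]
Step 28: x=[7.5374] v=[-2.1731]
Step 29: x=[7.4313] v=[-2.1227]
Step 30: x=[7.3282] v=[-2.0628]
Step 31: x=[7.2285] v=[-1.9937]
Step 32: x=[7.1327] v=[-1.9156]
Step 33: x=[7.0413] v=[-1.8289]
Step 34: x=[6.9546] v=[-1.7341]
Step 35: x=[6.8730] v=[-1.6315]
Step 36: x=[6.7969] v=[-1.5216]
Step 37: x=[6.7267] v=[-1.4049]
Step 38: x=[6.6626] v=[-1.2819]
Step 39: x=[6.6049] v=[-1.1531]
Step 40: x=[6.5539] v=[-1.0192]
Step 41: x=[6.5099] v=[-0.8807]
Step 42: x=[6.4730] v=[-0.7383]
Step 43: x=[6.4434] v=[-0.5926]
Step 44: x=[6.4212] v=[-0.4442]
Step 45: x=[6.4065] v=[-0.2938]
Step 46: x=[6.3994] v=[-0.1421]
Step 47: x=[6.3999] v=[0.0102]
First v>=0 after going negative at step 47, time=2.3500

Answer: 2.3500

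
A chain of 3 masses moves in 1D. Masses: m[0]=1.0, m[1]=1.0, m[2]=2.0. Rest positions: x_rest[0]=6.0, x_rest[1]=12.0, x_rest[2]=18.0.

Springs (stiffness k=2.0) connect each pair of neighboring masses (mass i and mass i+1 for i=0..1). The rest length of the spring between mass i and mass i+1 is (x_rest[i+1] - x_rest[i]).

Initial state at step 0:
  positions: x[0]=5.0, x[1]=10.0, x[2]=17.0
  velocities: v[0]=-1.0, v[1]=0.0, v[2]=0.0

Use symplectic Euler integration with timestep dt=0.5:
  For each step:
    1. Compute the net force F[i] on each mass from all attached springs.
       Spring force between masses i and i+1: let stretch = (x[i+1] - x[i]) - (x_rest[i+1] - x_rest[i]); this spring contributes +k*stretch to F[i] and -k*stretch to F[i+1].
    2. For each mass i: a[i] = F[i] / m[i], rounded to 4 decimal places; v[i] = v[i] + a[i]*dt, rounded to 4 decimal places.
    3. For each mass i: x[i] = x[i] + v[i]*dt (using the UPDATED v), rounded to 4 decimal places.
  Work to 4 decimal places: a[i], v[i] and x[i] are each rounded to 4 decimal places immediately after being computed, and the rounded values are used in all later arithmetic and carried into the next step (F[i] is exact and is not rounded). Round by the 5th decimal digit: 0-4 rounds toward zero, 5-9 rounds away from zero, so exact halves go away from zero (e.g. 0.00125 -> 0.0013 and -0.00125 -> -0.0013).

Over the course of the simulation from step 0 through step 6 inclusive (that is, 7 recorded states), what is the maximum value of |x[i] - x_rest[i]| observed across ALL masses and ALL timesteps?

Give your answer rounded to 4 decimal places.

Answer: 2.7109

Derivation:
Step 0: x=[5.0000 10.0000 17.0000] v=[-1.0000 0.0000 0.0000]
Step 1: x=[4.0000 11.0000 16.7500] v=[-2.0000 2.0000 -0.5000]
Step 2: x=[3.5000 11.3750 16.5625] v=[-1.0000 0.7500 -0.3750]
Step 3: x=[3.9375 10.4063 16.5782] v=[0.8750 -1.9375 0.0313]
Step 4: x=[4.6094 9.2891 16.5509] v=[1.3438 -2.2344 -0.0547]
Step 5: x=[4.6212 9.4630 16.2081] v=[0.0235 0.3477 -0.6856]
Step 6: x=[4.0539 10.5885 15.6790] v=[-1.1347 2.2510 -1.0582]
Max displacement = 2.7109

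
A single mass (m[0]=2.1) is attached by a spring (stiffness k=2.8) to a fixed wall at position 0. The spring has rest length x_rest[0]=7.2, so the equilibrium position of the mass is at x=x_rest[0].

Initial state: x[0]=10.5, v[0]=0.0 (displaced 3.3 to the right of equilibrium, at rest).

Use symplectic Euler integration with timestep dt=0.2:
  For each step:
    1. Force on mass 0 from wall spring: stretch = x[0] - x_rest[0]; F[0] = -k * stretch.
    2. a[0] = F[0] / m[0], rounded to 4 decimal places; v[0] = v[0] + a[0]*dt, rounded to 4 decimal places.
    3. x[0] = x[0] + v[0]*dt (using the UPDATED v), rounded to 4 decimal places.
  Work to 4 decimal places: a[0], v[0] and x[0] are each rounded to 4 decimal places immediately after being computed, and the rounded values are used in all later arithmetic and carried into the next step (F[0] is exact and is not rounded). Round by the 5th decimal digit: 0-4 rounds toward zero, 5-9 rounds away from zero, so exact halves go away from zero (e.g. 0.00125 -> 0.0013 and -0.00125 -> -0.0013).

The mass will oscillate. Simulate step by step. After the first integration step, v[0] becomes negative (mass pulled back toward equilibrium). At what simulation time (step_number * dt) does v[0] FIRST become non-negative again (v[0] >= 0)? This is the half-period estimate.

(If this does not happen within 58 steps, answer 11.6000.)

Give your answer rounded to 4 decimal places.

Step 0: x=[10.5000] v=[0.0000]
Step 1: x=[10.3240] v=[-0.8800]
Step 2: x=[9.9814] v=[-1.7131]
Step 3: x=[9.4904] v=[-2.4548]
Step 4: x=[8.8773] v=[-3.0656]
Step 5: x=[8.1747] v=[-3.5129]
Step 6: x=[7.4201] v=[-3.7728]
Step 7: x=[6.6538] v=[-3.8315]
Step 8: x=[5.9166] v=[-3.6858]
Step 9: x=[5.2479] v=[-3.3436]
Step 10: x=[4.6833] v=[-2.8230]
Step 11: x=[4.2529] v=[-2.1519]
Step 12: x=[3.9797] v=[-1.3660]
Step 13: x=[3.8782] v=[-0.5073]
Step 14: x=[3.9539] v=[0.3785]
First v>=0 after going negative at step 14, time=2.8000

Answer: 2.8000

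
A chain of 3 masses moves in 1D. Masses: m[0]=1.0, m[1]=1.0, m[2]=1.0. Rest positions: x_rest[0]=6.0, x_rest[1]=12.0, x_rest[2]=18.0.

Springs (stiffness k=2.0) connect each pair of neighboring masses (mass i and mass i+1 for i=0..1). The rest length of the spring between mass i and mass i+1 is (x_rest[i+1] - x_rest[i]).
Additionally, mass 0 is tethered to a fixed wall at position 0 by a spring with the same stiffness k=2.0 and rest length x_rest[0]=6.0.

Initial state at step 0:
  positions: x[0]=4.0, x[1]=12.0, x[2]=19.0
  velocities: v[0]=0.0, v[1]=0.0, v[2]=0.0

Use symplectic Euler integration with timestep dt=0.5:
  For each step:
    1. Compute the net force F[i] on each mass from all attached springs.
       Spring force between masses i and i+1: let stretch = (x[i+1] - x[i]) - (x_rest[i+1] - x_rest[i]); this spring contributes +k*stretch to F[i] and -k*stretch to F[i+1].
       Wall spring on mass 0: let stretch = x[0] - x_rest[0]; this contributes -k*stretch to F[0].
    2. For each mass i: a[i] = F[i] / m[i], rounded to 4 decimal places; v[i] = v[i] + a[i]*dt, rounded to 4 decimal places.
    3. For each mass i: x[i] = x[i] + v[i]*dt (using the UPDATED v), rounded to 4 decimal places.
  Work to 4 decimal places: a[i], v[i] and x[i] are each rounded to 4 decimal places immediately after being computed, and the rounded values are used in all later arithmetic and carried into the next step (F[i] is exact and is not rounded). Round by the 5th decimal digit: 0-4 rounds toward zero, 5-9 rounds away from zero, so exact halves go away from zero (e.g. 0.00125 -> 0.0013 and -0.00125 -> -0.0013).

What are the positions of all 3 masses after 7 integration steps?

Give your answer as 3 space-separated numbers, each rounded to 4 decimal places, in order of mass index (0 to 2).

Answer: 4.9376 10.8438 19.3204

Derivation:
Step 0: x=[4.0000 12.0000 19.0000] v=[0.0000 0.0000 0.0000]
Step 1: x=[6.0000 11.5000 18.5000] v=[4.0000 -1.0000 -1.0000]
Step 2: x=[7.7500 11.7500 17.5000] v=[3.5000 0.5000 -2.0000]
Step 3: x=[7.6250 12.8750 16.6250] v=[-0.2500 2.2500 -1.7500]
Step 4: x=[6.3125 13.2500 16.8750] v=[-2.6250 0.7500 0.5000]
Step 5: x=[5.3125 11.9688 18.3125] v=[-2.0000 -2.5625 2.8750]
Step 6: x=[4.9844 10.5313 19.5782] v=[-0.6562 -2.8751 2.5313]
Step 7: x=[4.9376 10.8438 19.3204] v=[-0.0937 0.6249 -0.5156]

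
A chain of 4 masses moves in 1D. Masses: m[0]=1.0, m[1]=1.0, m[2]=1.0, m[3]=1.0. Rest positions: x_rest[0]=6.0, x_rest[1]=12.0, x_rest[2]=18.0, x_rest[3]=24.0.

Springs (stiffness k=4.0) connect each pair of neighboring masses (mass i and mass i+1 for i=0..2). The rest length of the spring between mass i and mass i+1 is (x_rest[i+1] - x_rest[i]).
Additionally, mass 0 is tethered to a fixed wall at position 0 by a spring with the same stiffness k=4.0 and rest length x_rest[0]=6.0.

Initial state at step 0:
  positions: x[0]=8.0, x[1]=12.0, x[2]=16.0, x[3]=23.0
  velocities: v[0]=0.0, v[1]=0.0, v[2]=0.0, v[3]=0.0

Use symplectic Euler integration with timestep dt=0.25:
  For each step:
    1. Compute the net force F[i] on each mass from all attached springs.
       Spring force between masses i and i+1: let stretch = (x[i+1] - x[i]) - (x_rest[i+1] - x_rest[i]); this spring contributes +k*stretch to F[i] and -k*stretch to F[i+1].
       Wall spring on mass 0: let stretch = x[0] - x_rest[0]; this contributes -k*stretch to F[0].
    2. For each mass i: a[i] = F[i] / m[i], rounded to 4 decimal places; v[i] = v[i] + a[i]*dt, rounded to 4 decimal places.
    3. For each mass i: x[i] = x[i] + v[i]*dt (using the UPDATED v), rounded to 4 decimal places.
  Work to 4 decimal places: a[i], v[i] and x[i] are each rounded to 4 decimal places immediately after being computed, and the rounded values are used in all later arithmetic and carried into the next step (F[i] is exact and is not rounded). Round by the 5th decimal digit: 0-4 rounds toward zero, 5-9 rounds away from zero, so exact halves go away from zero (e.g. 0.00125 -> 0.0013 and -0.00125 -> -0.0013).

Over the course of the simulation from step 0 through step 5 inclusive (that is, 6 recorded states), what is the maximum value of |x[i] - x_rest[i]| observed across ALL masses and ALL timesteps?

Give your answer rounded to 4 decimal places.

Step 0: x=[8.0000 12.0000 16.0000 23.0000] v=[0.0000 0.0000 0.0000 0.0000]
Step 1: x=[7.0000 12.0000 16.7500 22.7500] v=[-4.0000 0.0000 3.0000 -1.0000]
Step 2: x=[5.5000 11.9375 17.8125 22.5000] v=[-6.0000 -0.2500 4.2500 -1.0000]
Step 3: x=[4.2344 11.7344 18.5781 22.5781] v=[-5.0625 -0.8125 3.0625 0.3125]
Step 4: x=[3.7852 11.3672 18.6328 23.1562] v=[-1.7969 -1.4688 0.2188 2.3125]
Step 5: x=[4.2852 10.9209 18.0020 24.1035] v=[1.9999 -1.7852 -2.5234 3.7891]
Max displacement = 2.2148

Answer: 2.2148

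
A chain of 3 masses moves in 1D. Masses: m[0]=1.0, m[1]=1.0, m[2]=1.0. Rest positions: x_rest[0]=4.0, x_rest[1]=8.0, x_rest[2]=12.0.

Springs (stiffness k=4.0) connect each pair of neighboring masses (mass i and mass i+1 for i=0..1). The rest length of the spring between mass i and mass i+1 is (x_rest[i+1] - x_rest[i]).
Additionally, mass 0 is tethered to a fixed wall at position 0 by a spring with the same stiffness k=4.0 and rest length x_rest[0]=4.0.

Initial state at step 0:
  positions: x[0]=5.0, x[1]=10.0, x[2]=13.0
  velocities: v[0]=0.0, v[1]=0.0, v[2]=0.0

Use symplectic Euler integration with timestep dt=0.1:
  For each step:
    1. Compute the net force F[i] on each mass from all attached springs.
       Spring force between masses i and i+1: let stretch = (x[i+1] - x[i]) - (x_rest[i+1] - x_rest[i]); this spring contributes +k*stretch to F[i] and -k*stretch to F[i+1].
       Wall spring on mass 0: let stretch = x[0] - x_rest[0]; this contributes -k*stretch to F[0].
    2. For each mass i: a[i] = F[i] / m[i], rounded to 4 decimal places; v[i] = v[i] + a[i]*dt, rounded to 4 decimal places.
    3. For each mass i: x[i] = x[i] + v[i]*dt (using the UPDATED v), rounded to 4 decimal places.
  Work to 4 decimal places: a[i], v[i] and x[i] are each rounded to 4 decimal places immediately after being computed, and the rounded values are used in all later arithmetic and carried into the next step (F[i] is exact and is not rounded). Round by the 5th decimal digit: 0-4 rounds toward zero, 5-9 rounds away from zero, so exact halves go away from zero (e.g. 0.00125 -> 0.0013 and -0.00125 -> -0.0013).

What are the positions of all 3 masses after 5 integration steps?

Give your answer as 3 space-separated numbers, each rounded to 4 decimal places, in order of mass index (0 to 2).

Answer: 4.9034 9.0542 13.4458

Derivation:
Step 0: x=[5.0000 10.0000 13.0000] v=[0.0000 0.0000 0.0000]
Step 1: x=[5.0000 9.9200 13.0400] v=[0.0000 -0.8000 0.4000]
Step 2: x=[4.9968 9.7680 13.1152] v=[-0.0320 -1.5200 0.7520]
Step 3: x=[4.9846 9.5590 13.2165] v=[-0.1222 -2.0896 1.0131]
Step 4: x=[4.9560 9.3134 13.3315] v=[-0.2863 -2.4564 1.1501]
Step 5: x=[4.9034 9.0542 13.4458] v=[-0.5257 -2.5921 1.1429]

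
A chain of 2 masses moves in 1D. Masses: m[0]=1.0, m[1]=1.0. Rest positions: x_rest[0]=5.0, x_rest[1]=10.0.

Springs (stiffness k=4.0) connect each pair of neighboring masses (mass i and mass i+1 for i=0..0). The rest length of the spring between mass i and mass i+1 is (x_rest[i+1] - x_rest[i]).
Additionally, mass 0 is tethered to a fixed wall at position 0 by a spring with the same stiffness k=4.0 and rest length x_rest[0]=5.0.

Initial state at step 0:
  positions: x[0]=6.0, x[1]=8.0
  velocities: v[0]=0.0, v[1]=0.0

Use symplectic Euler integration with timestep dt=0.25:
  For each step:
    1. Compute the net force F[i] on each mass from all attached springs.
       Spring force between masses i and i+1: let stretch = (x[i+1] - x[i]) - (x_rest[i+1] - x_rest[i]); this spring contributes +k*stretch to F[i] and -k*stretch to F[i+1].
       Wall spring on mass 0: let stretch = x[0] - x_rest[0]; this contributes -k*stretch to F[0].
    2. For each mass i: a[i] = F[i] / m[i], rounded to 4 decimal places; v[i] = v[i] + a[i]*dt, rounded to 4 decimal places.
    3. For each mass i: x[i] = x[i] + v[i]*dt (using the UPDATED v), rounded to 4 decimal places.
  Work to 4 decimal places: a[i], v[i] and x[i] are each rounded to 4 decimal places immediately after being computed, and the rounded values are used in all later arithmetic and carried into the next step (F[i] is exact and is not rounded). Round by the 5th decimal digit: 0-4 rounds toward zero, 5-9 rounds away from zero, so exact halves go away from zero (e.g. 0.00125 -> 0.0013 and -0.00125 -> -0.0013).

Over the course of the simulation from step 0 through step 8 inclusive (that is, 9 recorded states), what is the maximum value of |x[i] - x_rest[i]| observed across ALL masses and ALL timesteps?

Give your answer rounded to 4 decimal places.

Answer: 2.1973

Derivation:
Step 0: x=[6.0000 8.0000] v=[0.0000 0.0000]
Step 1: x=[5.0000 8.7500] v=[-4.0000 3.0000]
Step 2: x=[3.6875 9.8125] v=[-5.2500 4.2500]
Step 3: x=[2.9844 10.5938] v=[-2.8125 3.1250]
Step 4: x=[3.4375 10.7227] v=[1.8125 0.5156]
Step 5: x=[4.8526 10.2803] v=[5.6602 -1.7696]
Step 6: x=[6.4114 9.7310] v=[6.2353 -2.1973]
Step 7: x=[7.1973 9.6018] v=[3.1435 -0.5169]
Step 8: x=[6.7850 10.1215] v=[-1.6493 2.0786]
Max displacement = 2.1973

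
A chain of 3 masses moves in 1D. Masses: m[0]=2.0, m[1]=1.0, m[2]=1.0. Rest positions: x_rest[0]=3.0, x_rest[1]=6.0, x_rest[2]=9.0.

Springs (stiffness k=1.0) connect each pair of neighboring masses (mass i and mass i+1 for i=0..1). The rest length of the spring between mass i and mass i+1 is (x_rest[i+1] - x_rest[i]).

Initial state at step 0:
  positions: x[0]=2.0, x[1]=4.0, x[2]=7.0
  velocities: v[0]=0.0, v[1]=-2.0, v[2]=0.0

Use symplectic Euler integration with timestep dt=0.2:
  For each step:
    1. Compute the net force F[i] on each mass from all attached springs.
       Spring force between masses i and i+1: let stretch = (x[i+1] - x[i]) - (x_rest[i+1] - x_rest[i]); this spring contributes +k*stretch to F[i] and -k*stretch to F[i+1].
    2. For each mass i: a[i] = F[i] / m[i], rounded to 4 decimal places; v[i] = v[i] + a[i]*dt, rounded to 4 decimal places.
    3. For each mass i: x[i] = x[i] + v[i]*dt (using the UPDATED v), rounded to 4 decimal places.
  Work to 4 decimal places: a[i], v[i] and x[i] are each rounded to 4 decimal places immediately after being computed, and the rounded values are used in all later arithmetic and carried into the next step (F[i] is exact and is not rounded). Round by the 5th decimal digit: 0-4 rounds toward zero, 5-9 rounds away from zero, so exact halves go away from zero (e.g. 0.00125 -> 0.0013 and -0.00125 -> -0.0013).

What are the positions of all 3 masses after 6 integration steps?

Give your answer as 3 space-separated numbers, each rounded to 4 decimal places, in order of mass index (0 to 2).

Step 0: x=[2.0000 4.0000 7.0000] v=[0.0000 -2.0000 0.0000]
Step 1: x=[1.9800 3.6400 7.0000] v=[-0.1000 -1.8000 0.0000]
Step 2: x=[1.9332 3.3480 6.9856] v=[-0.2340 -1.4600 -0.0720]
Step 3: x=[1.8547 3.1449 6.9457] v=[-0.3925 -1.0154 -0.1995]
Step 4: x=[1.7420 3.0422 6.8738] v=[-0.5635 -0.5133 -0.3597]
Step 5: x=[1.5953 3.0408 6.7686] v=[-0.7335 -0.0070 -0.5260]
Step 6: x=[1.4175 3.1307 6.6343] v=[-0.8890 0.4495 -0.6716]

Answer: 1.4175 3.1307 6.6343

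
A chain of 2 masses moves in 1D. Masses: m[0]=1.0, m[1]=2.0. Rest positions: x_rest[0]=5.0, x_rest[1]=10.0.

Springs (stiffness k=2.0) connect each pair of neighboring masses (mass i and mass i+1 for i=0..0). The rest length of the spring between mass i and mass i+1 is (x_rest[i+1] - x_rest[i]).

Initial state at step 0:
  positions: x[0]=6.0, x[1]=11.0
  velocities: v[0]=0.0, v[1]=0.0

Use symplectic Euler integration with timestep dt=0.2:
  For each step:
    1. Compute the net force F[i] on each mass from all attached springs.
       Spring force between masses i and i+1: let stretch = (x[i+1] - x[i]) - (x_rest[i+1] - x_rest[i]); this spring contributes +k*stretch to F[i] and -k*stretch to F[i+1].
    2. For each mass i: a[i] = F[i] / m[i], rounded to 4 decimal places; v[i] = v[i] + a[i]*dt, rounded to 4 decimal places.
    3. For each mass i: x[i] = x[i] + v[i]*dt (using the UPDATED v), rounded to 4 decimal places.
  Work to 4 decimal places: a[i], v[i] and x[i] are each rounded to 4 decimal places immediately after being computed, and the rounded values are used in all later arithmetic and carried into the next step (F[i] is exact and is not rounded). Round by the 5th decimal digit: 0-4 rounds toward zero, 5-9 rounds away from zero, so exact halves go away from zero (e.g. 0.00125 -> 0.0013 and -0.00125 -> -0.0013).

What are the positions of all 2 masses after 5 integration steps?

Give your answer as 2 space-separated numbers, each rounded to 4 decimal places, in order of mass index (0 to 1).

Answer: 6.0000 11.0000

Derivation:
Step 0: x=[6.0000 11.0000] v=[0.0000 0.0000]
Step 1: x=[6.0000 11.0000] v=[0.0000 0.0000]
Step 2: x=[6.0000 11.0000] v=[0.0000 0.0000]
Step 3: x=[6.0000 11.0000] v=[0.0000 0.0000]
Step 4: x=[6.0000 11.0000] v=[0.0000 0.0000]
Step 5: x=[6.0000 11.0000] v=[0.0000 0.0000]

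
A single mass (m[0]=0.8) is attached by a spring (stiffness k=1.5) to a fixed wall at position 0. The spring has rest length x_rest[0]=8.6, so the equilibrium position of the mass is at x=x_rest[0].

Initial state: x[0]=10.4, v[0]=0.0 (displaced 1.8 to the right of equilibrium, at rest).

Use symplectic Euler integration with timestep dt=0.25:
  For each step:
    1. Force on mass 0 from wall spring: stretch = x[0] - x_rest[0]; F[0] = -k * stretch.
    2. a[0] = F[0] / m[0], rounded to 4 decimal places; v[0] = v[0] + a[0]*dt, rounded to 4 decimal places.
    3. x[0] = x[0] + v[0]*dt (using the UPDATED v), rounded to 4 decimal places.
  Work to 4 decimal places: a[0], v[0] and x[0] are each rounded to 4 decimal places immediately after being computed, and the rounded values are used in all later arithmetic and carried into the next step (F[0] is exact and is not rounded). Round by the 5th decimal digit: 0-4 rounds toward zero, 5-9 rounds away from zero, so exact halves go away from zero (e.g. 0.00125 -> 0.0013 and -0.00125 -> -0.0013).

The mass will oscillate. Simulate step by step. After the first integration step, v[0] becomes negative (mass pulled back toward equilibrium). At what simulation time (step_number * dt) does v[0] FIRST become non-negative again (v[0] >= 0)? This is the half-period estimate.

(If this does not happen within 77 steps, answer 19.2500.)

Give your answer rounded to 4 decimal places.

Step 0: x=[10.4000] v=[0.0000]
Step 1: x=[10.1891] v=[-0.8438]
Step 2: x=[9.7919] v=[-1.5887]
Step 3: x=[9.2551] v=[-2.1474]
Step 4: x=[8.6415] v=[-2.4545]
Step 5: x=[8.0230] v=[-2.4740]
Step 6: x=[7.4721] v=[-2.2035]
Step 7: x=[7.0534] v=[-1.6748]
Step 8: x=[6.8160] v=[-0.9498]
Step 9: x=[6.7876] v=[-0.1136]
Step 10: x=[6.9716] v=[0.7360]
First v>=0 after going negative at step 10, time=2.5000

Answer: 2.5000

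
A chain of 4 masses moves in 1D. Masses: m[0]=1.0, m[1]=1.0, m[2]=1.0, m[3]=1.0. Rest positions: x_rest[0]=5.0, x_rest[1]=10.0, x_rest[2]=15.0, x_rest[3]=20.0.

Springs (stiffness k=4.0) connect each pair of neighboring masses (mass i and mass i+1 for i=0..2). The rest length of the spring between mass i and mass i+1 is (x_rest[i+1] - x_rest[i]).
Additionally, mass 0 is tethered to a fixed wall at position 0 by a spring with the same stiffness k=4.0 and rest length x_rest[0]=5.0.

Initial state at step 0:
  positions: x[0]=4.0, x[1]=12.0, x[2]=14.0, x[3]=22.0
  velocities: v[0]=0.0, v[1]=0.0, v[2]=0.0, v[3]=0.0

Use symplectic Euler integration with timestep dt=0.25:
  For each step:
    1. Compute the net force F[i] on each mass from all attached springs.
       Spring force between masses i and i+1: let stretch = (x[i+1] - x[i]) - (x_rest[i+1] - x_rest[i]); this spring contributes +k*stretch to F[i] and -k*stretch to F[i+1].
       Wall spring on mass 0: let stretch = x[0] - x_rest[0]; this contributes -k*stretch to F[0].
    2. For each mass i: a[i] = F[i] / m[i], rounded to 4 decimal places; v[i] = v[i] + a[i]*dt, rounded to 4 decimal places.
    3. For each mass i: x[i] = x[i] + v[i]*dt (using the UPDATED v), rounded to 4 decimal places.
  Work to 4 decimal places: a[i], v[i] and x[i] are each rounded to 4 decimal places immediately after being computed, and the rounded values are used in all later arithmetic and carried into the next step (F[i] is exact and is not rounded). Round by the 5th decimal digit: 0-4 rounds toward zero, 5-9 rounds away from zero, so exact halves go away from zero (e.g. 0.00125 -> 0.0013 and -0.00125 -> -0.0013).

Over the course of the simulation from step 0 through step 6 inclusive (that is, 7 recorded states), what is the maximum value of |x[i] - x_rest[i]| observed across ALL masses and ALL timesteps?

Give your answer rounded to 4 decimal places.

Answer: 2.6185

Derivation:
Step 0: x=[4.0000 12.0000 14.0000 22.0000] v=[0.0000 0.0000 0.0000 0.0000]
Step 1: x=[5.0000 10.5000 15.5000 21.2500] v=[4.0000 -6.0000 6.0000 -3.0000]
Step 2: x=[6.1250 8.8750 17.1875 20.3125] v=[4.5000 -6.5000 6.7500 -3.7500]
Step 3: x=[6.4063 8.6406 17.5781 19.8438] v=[1.1250 -0.9375 1.5625 -1.8750]
Step 4: x=[5.6446 10.0820 16.3008 20.0586] v=[-3.0470 5.7657 -5.1093 0.8593]
Step 5: x=[4.5811 11.9688 14.4082 20.5840] v=[-4.2542 7.5471 -7.5703 2.1015]
Step 6: x=[4.2192 12.6185 13.4497 20.8154] v=[-1.4476 2.5988 -3.8339 0.9257]
Max displacement = 2.6185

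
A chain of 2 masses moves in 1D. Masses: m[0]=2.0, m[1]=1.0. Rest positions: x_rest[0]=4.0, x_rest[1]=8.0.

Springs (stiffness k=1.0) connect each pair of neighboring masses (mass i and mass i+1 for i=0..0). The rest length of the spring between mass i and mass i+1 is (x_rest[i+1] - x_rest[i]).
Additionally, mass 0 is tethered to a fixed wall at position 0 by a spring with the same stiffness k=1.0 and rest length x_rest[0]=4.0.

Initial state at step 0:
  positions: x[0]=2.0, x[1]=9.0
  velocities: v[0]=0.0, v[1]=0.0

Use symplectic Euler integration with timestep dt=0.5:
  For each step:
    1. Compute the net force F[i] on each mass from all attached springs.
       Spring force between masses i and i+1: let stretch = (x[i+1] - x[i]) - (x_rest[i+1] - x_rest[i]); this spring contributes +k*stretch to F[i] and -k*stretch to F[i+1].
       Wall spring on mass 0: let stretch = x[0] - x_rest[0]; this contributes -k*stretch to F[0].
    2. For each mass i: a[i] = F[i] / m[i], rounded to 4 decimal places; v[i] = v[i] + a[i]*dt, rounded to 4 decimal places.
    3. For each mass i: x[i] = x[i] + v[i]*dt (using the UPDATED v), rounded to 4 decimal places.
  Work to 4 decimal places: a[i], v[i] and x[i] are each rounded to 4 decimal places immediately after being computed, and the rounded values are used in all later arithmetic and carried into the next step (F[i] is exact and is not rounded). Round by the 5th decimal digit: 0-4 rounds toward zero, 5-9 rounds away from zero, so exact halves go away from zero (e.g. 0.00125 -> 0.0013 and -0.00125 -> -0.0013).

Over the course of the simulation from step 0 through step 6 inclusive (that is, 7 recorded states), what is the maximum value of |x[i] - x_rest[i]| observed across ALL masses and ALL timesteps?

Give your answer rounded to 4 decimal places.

Step 0: x=[2.0000 9.0000] v=[0.0000 0.0000]
Step 1: x=[2.6250 8.2500] v=[1.2500 -1.5000]
Step 2: x=[3.6250 7.0938] v=[2.0000 -2.3125]
Step 3: x=[4.6055 6.0704] v=[1.9610 -2.0469]
Step 4: x=[5.1935 5.6807] v=[1.1759 -0.7794]
Step 5: x=[5.1932 6.1692] v=[-0.0007 0.9770]
Step 6: x=[4.6657 7.4137] v=[-1.0550 2.4890]
Max displacement = 2.3193

Answer: 2.3193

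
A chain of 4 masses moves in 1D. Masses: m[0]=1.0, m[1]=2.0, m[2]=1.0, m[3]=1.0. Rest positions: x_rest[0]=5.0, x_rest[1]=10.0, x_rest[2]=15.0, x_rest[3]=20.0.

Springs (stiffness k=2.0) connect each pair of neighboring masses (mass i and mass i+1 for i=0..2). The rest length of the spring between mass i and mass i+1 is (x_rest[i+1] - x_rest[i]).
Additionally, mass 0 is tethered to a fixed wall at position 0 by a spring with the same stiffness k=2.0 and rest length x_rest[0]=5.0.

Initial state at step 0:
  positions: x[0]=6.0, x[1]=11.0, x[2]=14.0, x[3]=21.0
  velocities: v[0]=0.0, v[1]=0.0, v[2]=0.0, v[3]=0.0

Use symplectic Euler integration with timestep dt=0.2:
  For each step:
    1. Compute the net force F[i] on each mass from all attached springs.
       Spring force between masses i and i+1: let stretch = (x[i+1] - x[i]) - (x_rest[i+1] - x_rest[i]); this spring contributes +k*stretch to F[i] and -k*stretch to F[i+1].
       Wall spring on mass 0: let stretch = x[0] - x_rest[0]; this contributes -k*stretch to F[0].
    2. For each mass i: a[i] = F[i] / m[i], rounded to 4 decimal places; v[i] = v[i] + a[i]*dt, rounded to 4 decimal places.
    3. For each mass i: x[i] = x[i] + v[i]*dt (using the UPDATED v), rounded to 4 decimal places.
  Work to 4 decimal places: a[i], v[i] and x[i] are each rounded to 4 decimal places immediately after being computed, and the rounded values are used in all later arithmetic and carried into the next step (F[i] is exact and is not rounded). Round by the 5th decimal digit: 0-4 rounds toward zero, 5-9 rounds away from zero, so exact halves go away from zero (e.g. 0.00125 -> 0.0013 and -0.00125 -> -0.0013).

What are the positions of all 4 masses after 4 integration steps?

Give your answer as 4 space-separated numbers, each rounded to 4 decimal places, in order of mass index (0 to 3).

Answer: 5.2975 10.4141 16.2498 19.9170

Derivation:
Step 0: x=[6.0000 11.0000 14.0000 21.0000] v=[0.0000 0.0000 0.0000 0.0000]
Step 1: x=[5.9200 10.9200 14.3200 20.8400] v=[-0.4000 -0.4000 1.6000 -0.8000]
Step 2: x=[5.7664 10.7760 14.8896 20.5584] v=[-0.7680 -0.7200 2.8480 -1.4080]
Step 3: x=[5.5523 10.5962 15.5836 20.2233] v=[-1.0707 -0.8992 3.4701 -1.6755]
Step 4: x=[5.2975 10.4141 16.2498 19.9170] v=[-1.2741 -0.9105 3.3310 -1.5314]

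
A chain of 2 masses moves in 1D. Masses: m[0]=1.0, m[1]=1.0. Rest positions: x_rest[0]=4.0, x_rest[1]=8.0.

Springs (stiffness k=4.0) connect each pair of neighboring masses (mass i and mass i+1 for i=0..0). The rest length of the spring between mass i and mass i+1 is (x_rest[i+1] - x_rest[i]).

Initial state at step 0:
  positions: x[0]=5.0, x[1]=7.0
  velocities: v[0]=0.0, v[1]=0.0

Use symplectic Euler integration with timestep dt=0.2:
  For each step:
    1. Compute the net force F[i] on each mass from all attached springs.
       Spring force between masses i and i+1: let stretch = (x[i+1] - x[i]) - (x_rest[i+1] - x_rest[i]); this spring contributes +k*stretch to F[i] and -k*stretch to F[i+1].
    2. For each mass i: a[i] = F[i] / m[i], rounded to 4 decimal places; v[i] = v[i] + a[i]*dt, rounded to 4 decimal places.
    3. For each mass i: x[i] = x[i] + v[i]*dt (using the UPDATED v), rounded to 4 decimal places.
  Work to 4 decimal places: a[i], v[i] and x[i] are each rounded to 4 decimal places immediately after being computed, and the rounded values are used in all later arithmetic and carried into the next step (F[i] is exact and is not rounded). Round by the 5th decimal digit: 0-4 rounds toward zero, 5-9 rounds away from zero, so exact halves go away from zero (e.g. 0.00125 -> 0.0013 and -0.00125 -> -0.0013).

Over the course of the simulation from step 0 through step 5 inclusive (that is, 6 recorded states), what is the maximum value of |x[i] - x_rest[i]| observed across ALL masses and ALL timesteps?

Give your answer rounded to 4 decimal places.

Answer: 1.0425

Derivation:
Step 0: x=[5.0000 7.0000] v=[0.0000 0.0000]
Step 1: x=[4.6800 7.3200] v=[-1.6000 1.6000]
Step 2: x=[4.1424 7.8576] v=[-2.6880 2.6880]
Step 3: x=[3.5592 8.4408] v=[-2.9158 2.9158]
Step 4: x=[3.1171 8.8829] v=[-2.2105 2.2105]
Step 5: x=[2.9575 9.0425] v=[-0.7979 0.7979]
Max displacement = 1.0425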